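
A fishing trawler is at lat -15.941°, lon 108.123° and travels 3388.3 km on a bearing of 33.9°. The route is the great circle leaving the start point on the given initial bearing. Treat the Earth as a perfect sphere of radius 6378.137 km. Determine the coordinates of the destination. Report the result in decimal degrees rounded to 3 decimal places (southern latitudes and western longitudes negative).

The arc subtends δ = 3388.3/6378.137 = 0.531237 rad at the centre.
Start latitude φ₁ = -0.278223 rad; initial bearing θ = 0.591667 rad.
Destination latitude: φ₂ = arcsin( sin φ₁ cos δ + cos φ₁ sin δ cos θ ) = arcsin(0.167519) = 9.644°.
Then Δλ = atan2(0.271688, 0.908190) = 0.290680 rad, from sin θ sin δ cos φ₁ over cos δ − sin φ₁ sin φ₂.
λ₂ = λ₁ + Δλ = 124.778°.

latitude 9.644°, longitude 124.778°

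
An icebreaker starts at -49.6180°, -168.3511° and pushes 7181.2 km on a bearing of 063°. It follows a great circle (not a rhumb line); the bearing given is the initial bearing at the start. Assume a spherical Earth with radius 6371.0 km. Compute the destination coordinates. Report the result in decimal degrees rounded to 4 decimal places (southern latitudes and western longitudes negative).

latitude -3.5140°, longitude -114.6176°

Angular distance δ = d/R = 7181.2 / 6371 = 1.127170 rad.
With φ₁ = -49.6180° = -0.865997 rad and θ = 63° = 1.099557 rad:
Destination latitude: φ₂ = arcsin( sin φ₁ cos δ + cos φ₁ sin δ cos θ ) = arcsin(-0.061293) = -3.5140°.
For the longitude increment, Δλ = atan2( sin θ sin δ cos φ₁, cos δ − sin φ₁ sin φ₂ ) = atan2(0.521387, 0.382528) = 53.7335°.
λ₂ = -168.3511° + 53.7335° = -114.6176°.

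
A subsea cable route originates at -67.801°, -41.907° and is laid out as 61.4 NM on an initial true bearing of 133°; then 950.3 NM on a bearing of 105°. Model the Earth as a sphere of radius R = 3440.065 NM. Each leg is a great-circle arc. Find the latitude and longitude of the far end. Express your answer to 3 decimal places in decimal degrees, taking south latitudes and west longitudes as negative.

Apply the spherical direct solution leg by leg, carrying full precision between legs.
Leg 1: from (-67.801°, -41.907°), δ = 61.4/3440.065 = 0.017848 rad, θ = 133° → φ = -68.486°, λ = -39.867°.
Leg 2: from (-68.486°, -39.867°), δ = 950.3/3440.065 = 0.276245 rad, θ = 105° → φ = -67.065°, λ = 2.668°.

latitude -67.065°, longitude 2.668°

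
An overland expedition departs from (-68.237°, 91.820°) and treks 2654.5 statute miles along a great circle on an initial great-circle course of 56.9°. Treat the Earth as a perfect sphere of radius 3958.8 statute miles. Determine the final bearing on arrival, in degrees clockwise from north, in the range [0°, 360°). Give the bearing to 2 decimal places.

δ = 2654.5/3958.8 = 0.670531 rad (38.4186°).
Converting: φ₁ = -1.190960 rad, θ = 0.993092 rad.
Destination latitude: φ₂ = arcsin( sin φ₁ cos δ + cos φ₁ sin δ cos θ ) = arcsin(-0.601829) = -37.001°.
Then Δλ = atan2(0.193007, 0.224558) = 0.709983 rad, from sin θ sin δ cos φ₁ over cos δ − sin φ₁ sin φ₂.
λ₂ = 91.820° + 40.679° = 132.499°.
The forward bearing on arrival equals the back-azimuth from the destination plus 180°.
Back-azimuth from P₂ (-37.00°, 132.50°) to P₁ (-68.24°, 91.82°), with Δλ' = λ₁ − λ₂ = -40.68°: atan2( sin Δλ' cos φ₁ , cos φ₂ sin φ₁ − sin φ₂ cos φ₁ cos Δλ' ) = 202.89°.
Final bearing = (202.89° + 180°) mod 360° = 22.89°.

final bearing 22.89°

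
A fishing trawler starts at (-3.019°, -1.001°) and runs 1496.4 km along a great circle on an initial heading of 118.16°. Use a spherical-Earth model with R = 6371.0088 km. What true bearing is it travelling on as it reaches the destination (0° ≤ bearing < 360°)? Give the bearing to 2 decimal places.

Central angle δ = d/R = 0.234876 rad.
Start latitude φ₁ = -0.052691 rad; initial bearing θ = 2.062281 rad.
Applying the spherical law of cosines for sides, sin φ₂ = sin φ₁ cos δ + cos φ₁ sin δ cos θ = -0.160899, so φ₂ = -9.259°.
For the longitude increment, Δλ = atan2( sin θ sin δ cos φ₁, cos δ − sin φ₁ sin φ₂ ) = atan2(0.204891, 0.964069) = 11.998°.
Hence λ₂ = -1.001° + 11.998° = 10.997°.
The forward bearing on arrival equals the back-azimuth from the destination plus 180°.
Back-azimuth from P₂ (-9.26°, 11.00°) to P₁ (-3.02°, -1.00°), with Δλ' = λ₁ − λ₂ = -12.00°: atan2( sin Δλ' cos φ₁ , cos φ₂ sin φ₁ − sin φ₂ cos φ₁ cos Δλ' ) = 296.87°.
Final bearing = (296.87° + 180°) mod 360° = 116.87°.

final bearing 116.87°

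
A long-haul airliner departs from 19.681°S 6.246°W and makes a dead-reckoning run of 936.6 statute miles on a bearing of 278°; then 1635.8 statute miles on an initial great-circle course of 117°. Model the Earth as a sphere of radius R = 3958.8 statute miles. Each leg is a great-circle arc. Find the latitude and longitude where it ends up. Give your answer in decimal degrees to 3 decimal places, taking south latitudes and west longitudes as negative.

latitude -26.475°, longitude 3.247°

Apply the spherical direct solution leg by leg, carrying full precision between legs.
Leg 1: from (-19.681°, -6.246°), δ = 936.6/3958.8 = 0.236587 rad, θ = 278° → φ = -17.259°, λ = -20.313°.
Leg 2: from (-17.259°, -20.313°), δ = 1635.8/3958.8 = 0.413206 rad, θ = 117° → φ = -26.475°, λ = 3.247°.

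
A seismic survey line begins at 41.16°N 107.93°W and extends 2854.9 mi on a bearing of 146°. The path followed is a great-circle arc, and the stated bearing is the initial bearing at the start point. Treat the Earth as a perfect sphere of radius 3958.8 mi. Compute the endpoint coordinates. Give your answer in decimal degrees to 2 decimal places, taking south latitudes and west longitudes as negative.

latitude 4.72°, longitude -86.19°

Central angle δ = d/R = 0.721153 rad.
Start latitude φ₁ = 0.718378 rad; initial bearing θ = 2.548181 rad.
Applying the spherical law of cosines for sides, sin φ₂ = sin φ₁ cos δ + cos φ₁ sin δ cos θ = 0.082208, so φ₂ = 4.72°.
For the longitude increment, Δλ = atan2( sin θ sin δ cos φ₁, cos δ − sin φ₁ sin φ₂ ) = atan2(0.277967, 0.696939) = 21.74°.
Hence λ₂ = -107.93° + 21.74° = -86.19°.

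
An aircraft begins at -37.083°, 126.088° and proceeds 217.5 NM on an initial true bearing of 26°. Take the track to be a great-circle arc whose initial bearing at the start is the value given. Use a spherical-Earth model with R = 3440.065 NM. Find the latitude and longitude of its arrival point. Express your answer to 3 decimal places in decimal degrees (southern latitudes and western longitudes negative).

Central angle δ = d/R = 0.063226 rad.
Converting: φ₁ = -0.647220 rad, θ = 0.453786 rad.
sin φ₂ = sin φ₁ cos δ + cos φ₁ sin δ cos θ = (-0.602971)(0.998002) + (0.797763)(0.063183)(0.898794) = -0.556462
φ₂ = asin(-0.556462) = -0.590122 rad = -33.812°.
Then Δλ = atan2(0.022096, 0.662471) = 0.033342 rad, from sin θ sin δ cos φ₁ over cos δ − sin φ₁ sin φ₂.
λ₂ = λ₁ + Δλ = 127.998°.

latitude -33.812°, longitude 127.998°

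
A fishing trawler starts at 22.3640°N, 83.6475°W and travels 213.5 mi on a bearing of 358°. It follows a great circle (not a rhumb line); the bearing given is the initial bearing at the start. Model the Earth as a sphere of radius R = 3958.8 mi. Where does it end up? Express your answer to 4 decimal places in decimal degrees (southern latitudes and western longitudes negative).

latitude 25.4521°, longitude -83.7669°

The arc subtends δ = 213.5/3958.8 = 0.053930 rad at the centre.
With φ₁ = 22.3640° = 0.390325 rad and θ = 358° = 6.248279 rad:
Destination latitude: φ₂ = arcsin( sin φ₁ cos δ + cos φ₁ sin δ cos θ ) = arcsin(0.429756) = 25.4521°.
For the longitude increment, Δλ = atan2( sin θ sin δ cos φ₁, cos δ − sin φ₁ sin φ₂ ) = atan2(-0.001740, 0.835029) = -0.1194°.
Hence λ₂ = -83.6475° + -0.1194° = -83.7669°.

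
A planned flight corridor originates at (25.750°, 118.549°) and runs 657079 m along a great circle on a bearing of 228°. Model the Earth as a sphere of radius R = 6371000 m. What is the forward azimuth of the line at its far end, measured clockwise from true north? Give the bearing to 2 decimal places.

final bearing 226.10°

δ = 657079/6371000 = 0.103136 rad (5.9093°).
With φ₁ = 25.750° = 0.449422 rad and θ = 228° = 3.979351 rad:
sin φ₂ = sin φ₁ cos δ + cos φ₁ sin δ cos θ = (0.434445)(0.994686) + (0.900698)(0.102953)(-0.669131) = 0.370088
φ₂ = asin(0.370088) = 0.379104 rad = 21.721°.
For the longitude increment, Δλ = atan2( sin θ sin δ cos φ₁, cos δ − sin φ₁ sin φ₂ ) = atan2(-0.068912, 0.833903) = -4.724°.
Hence λ₂ = 118.549° + -4.724° = 113.825°.
The forward bearing on arrival equals the back-azimuth from the destination plus 180°.
Back-azimuth from P₂ (21.72°, 113.82°) to P₁ (25.75°, 118.55°), with Δλ' = λ₁ − λ₂ = 4.72°: atan2( sin Δλ' cos φ₁ , cos φ₂ sin φ₁ − sin φ₂ cos φ₁ cos Δλ' ) = 46.10°.
Final bearing = (46.10° + 180°) mod 360° = 226.10°.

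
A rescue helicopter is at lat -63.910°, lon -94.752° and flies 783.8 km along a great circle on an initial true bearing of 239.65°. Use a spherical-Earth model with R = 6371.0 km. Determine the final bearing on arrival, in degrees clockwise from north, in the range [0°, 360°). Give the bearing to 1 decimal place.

final bearing 253.8°

Central angle δ = d/R = 0.123026 rad.
Start latitude φ₁ = -1.115440 rad; initial bearing θ = 4.182682 rad.
Destination latitude: φ₂ = arcsin( sin φ₁ cos δ + cos φ₁ sin δ cos θ ) = arcsin(-0.918586) = -66.720°.
For the longitude increment, Δλ = atan2( sin θ sin δ cos φ₁, cos δ − sin φ₁ sin φ₂ ) = atan2(-0.046572, 0.167456) = -15.542°.
λ₂ = -94.752° + -15.542° = -110.294°.
The forward bearing on arrival equals the back-azimuth from the destination plus 180°.
Back-azimuth from P₂ (-66.7°, -110.3°) to P₁ (-63.9°, -94.8°), with Δλ' = λ₁ − λ₂ = 15.5°: atan2( sin Δλ' cos φ₁ , cos φ₂ sin φ₁ − sin φ₂ cos φ₁ cos Δλ' ) = 73.8°.
Final bearing = (73.8° + 180°) mod 360° = 253.8°.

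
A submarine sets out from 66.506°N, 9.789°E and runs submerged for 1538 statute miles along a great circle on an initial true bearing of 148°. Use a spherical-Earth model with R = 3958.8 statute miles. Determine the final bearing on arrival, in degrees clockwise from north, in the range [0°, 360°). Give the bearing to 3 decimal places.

Angular distance δ = d/R = 1538 / 3958.8 = 0.388502 rad.
Start latitude φ₁ = 1.160749 rad; initial bearing θ = 2.583087 rad.
sin φ₂ = sin φ₁ cos δ + cos φ₁ sin δ cos θ = (0.917102)(0.925478) + (0.398653)(0.378802)(-0.848048) = 0.720693
φ₂ = asin(0.720693) = 0.804802 rad = 46.112°.
Then Δλ = atan2(0.080023, 0.264529) = 0.293761 rad, from sin θ sin δ cos φ₁ over cos δ − sin φ₁ sin φ₂.
λ₂ = λ₁ + Δλ = 26.620°.
The forward bearing on arrival equals the back-azimuth from the destination plus 180°.
Back-azimuth from P₂ (46.112°, 26.620°) to P₁ (66.506°, 9.789°), with Δλ' = λ₁ − λ₂ = -16.831°: atan2( sin Δλ' cos φ₁ , cos φ₂ sin φ₁ − sin φ₂ cos φ₁ cos Δλ' ) = 342.258°.
Final bearing = (342.258° + 180°) mod 360° = 162.258°.

final bearing 162.258°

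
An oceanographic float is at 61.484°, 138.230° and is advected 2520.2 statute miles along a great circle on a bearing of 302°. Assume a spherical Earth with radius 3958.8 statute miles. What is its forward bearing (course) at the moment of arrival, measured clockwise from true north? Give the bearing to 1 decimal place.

δ = 2520.2/3958.8 = 0.636607 rad (36.4749°).
Start latitude φ₁ = 1.073098 rad; initial bearing θ = 5.270894 rad.
Applying the spherical law of cosines for sides, sin φ₂ = sin φ₁ cos δ + cos φ₁ sin δ cos θ = 0.856957, so φ₂ = 58.977°.
For the longitude increment, Δλ = atan2( sin θ sin δ cos φ₁, cos δ − sin φ₁ sin φ₂ ) = atan2(-0.240678, 0.051123) = -78.008°.
λ₂ = λ₁ + Δλ = 60.222°.
The forward bearing on arrival equals the back-azimuth from the destination plus 180°.
Back-azimuth from P₂ (59.0°, 60.2°) to P₁ (61.5°, 138.2°), with Δλ' = λ₁ − λ₂ = 78.0°: atan2( sin Δλ' cos φ₁ , cos φ₂ sin φ₁ − sin φ₂ cos φ₁ cos Δλ' ) = 51.8°.
Final bearing = (51.8° + 180°) mod 360° = 231.8°.

final bearing 231.8°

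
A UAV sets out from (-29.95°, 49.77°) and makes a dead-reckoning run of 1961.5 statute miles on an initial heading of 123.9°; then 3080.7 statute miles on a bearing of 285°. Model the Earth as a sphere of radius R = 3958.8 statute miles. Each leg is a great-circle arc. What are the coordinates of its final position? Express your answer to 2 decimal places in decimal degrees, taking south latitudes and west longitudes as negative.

Apply the spherical direct solution leg by leg, carrying full precision between legs.
Leg 1: from (-29.95°, 49.77°), δ = 1961.5/3958.8 = 0.495478 rad, θ = 123.9° → φ = -41.99°, λ = 81.84°.
Leg 2: from (-41.99°, 81.84°), δ = 3080.7/3958.8 = 0.778190 rad, θ = 285° → φ = -19.96°, λ = 35.67°.

latitude -19.96°, longitude 35.67°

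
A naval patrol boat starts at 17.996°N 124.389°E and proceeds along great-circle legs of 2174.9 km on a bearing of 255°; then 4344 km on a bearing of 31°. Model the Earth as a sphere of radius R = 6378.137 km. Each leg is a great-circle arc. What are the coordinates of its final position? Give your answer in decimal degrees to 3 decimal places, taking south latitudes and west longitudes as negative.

latitude 43.634°, longitude 131.720°

Apply the spherical direct solution leg by leg, carrying full precision between legs.
Leg 1: from (17.996°, 124.389°), δ = 2174.9/6378.137 = 0.340993 rad, θ = 255° → φ = 12.054°, λ = 105.101°.
Leg 2: from (12.054°, 105.101°), δ = 4344/6378.137 = 0.681077 rad, θ = 31° → φ = 43.634°, λ = 131.720°.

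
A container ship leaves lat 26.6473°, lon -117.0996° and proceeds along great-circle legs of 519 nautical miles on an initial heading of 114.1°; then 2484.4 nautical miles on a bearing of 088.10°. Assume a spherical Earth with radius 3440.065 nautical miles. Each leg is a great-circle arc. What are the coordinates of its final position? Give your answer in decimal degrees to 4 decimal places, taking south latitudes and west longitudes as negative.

latitude 18.1645°, longitude -64.4838°

Apply the spherical direct solution leg by leg, carrying full precision between legs.
Leg 1: from (26.6473°, -117.0996°), δ = 519/3440.065 = 0.150869 rad, θ = 114.1° → φ = 22.8643°, λ = -108.5367°.
Leg 2: from (22.8643°, -108.5367°), δ = 2484.4/3440.065 = 0.722196 rad, θ = 88.1° → φ = 18.1645°, λ = -64.4838°.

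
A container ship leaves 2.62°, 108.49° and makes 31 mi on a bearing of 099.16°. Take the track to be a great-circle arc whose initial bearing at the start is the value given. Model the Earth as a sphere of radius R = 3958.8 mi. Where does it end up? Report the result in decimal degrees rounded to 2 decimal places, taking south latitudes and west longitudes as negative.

δ = 31/3958.8 = 0.007831 rad (0.4487°).
Converting: φ₁ = 0.045728 rad, θ = 1.730668 rad.
Destination latitude: φ₂ = arcsin( sin φ₁ cos δ + cos φ₁ sin δ cos θ ) = arcsin(0.044465) = 2.55°.
Δλ = atan2( sin θ sin δ cos φ₁ , cos δ − sin φ₁ sin φ₂ ) = atan2(0.007723, 0.997937) = 0.007738 rad = 0.44°.
λ₂ = λ₁ + Δλ = 108.93°.

latitude 2.55°, longitude 108.93°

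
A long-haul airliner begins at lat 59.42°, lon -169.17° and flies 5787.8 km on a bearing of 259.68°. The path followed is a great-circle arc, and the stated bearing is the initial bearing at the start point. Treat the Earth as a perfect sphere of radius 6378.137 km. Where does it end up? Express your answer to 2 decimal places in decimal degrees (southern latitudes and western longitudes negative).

latitude 27.28°, longitude 130.12°

The arc subtends δ = 5787.8/6378.137 = 0.907444 rad at the centre.
With φ₁ = 59.42° = 1.037075 rad and θ = 259.68° = 4.532271 rad:
Destination latitude: φ₂ = arcsin( sin φ₁ cos δ + cos φ₁ sin δ cos θ ) = arcsin(0.458310) = 27.28°.
Δλ = atan2( sin θ sin δ cos φ₁ , cos δ − sin φ₁ sin φ₂ ) = atan2(-0.394369, 0.221193) = -1.059638 rad = -60.71°.
λ₂ = -169.17° + -60.71° = -229.88°, normalized to (−180°, 180°] → 130.12°.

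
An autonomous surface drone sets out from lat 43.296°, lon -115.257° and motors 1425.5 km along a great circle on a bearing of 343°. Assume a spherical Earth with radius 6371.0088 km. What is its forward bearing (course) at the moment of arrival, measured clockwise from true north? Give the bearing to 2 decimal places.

final bearing 337.99°

δ = 1425.5/6371.0088 = 0.223748 rad (12.8198°).
Start latitude φ₁ = 0.755658 rad; initial bearing θ = 5.986479 rad.
Applying the spherical law of cosines for sides, sin φ₂ = sin φ₁ cos δ + cos φ₁ sin δ cos θ = 0.823110, so φ₂ = 55.397°.
For the longitude increment, Δλ = atan2( sin θ sin δ cos φ₁, cos δ − sin φ₁ sin φ₂ ) = atan2(-0.047216, 0.410611) = -6.560°.
λ₂ = λ₁ + Δλ = -121.817°.
The forward bearing on arrival equals the back-azimuth from the destination plus 180°.
Back-azimuth from P₂ (55.40°, -121.82°) to P₁ (43.30°, -115.26°), with Δλ' = λ₁ − λ₂ = 6.56°: atan2( sin Δλ' cos φ₁ , cos φ₂ sin φ₁ − sin φ₂ cos φ₁ cos Δλ' ) = 157.99°.
Final bearing = (157.99° + 180°) mod 360° = 337.99°.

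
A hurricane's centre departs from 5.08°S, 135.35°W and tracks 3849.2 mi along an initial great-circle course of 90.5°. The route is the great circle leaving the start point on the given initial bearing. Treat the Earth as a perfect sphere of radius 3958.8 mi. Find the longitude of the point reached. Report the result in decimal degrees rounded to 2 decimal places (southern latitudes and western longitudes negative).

Angular distance δ = d/R = 3849.2 / 3958.8 = 0.972315 rad.
Start latitude φ₁ = -0.088663 rad; initial bearing θ = 1.579523 rad.
Destination latitude: φ₂ = arcsin( sin φ₁ cos δ + cos φ₁ sin δ cos θ ) = arcsin(-0.057068) = -3.27°.
For the longitude increment, Δλ = atan2( sin θ sin δ cos φ₁, cos δ − sin φ₁ sin φ₂ ) = atan2(0.822915, 0.558335) = 55.84°.
λ₂ = λ₁ + Δλ = -79.51°.

longitude -79.51°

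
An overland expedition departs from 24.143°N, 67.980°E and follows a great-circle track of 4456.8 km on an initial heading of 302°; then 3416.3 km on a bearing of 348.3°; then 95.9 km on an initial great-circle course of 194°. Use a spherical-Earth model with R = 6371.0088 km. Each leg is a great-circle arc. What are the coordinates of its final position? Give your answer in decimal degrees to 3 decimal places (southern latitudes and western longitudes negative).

latitude 67.209°, longitude 7.007°

Apply the spherical direct solution leg by leg, carrying full precision between legs.
Leg 1: from (24.143°, 67.980°), δ = 4456.8/6371.0088 = 0.699544 rad, θ = 302° → φ = 38.631°, λ = 23.635°.
Leg 2: from (38.631°, 23.635°), δ = 3416.3/6371.0088 = 0.536226 rad, θ = 348.3° → φ = 68.047°, λ = 7.546°.
Leg 3: from (68.047°, 7.546°), δ = 95.9/6371.0088 = 0.015053 rad, θ = 194° → φ = 67.209°, λ = 7.007°.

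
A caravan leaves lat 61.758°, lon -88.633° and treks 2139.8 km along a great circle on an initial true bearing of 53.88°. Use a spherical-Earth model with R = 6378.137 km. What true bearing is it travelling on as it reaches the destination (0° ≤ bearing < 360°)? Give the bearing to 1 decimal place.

Central angle δ = d/R = 0.335490 rad.
Converting: φ₁ = 1.077880 rad, θ = 0.940383 rad.
sin φ₂ = sin φ₁ cos δ + cos φ₁ sin δ cos θ = (0.880957)(0.944249) + (0.473197)(0.329232)(0.589478) = 0.923678
φ₂ = asin(0.923678) = 1.177572 rad = 67.470°.
Δλ = atan2( sin θ sin δ cos φ₁ , cos δ − sin φ₁ sin φ₂ ) = atan2(0.125846, 0.130528) = 0.767135 rad = 43.954°.
λ₂ = -88.633° + 43.954° = -44.679°.
The forward bearing on arrival equals the back-azimuth from the destination plus 180°.
Back-azimuth from P₂ (67.5°, -44.7°) to P₁ (61.8°, -88.6°), with Δλ' = λ₁ − λ₂ = -44.0°: atan2( sin Δλ' cos φ₁ , cos φ₂ sin φ₁ − sin φ₂ cos φ₁ cos Δλ' ) = 274.0°.
Final bearing = (274.0° + 180°) mod 360° = 94.0°.

final bearing 94.0°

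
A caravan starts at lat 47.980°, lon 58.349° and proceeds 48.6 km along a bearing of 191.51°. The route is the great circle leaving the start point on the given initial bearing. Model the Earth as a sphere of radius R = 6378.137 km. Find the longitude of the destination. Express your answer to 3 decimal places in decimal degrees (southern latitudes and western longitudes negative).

longitude 58.220°

The arc subtends δ = 48.6/6378.137 = 0.007620 rad at the centre.
Start latitude φ₁ = 0.837409 rad; initial bearing θ = 3.342480 rad.
Destination latitude: φ₂ = arcsin( sin φ₁ cos δ + cos φ₁ sin δ cos θ ) = arcsin(0.737892) = 47.552°.
Δλ = atan2( sin θ sin δ cos φ₁ , cos δ − sin φ₁ sin φ₂ ) = atan2(-0.001018, 0.451783) = -0.002253 rad = -0.129°.
λ₂ = λ₁ + Δλ = 58.220°.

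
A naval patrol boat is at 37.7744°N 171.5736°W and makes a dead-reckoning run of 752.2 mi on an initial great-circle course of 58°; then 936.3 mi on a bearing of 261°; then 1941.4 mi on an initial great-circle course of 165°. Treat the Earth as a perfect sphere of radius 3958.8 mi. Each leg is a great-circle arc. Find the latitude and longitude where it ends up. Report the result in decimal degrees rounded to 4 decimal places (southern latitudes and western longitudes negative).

latitude 12.0354°, longitude -169.2147°

Apply the spherical direct solution leg by leg, carrying full precision between legs.
Leg 1: from (37.7744°, -171.5736°), δ = 752.2/3958.8 = 0.190007 rad, θ = 58° → φ = 42.8936°, λ = -158.9454°.
Leg 2: from (42.8936°, -158.9454°), δ = 936.3/3958.8 = 0.236511 rad, θ = 261° → φ = 39.4079°, λ = -176.3746°.
Leg 3: from (39.4079°, -176.3746°), δ = 1941.4/3958.8 = 0.490401 rad, θ = 165° → φ = 12.0354°, λ = -169.2147°.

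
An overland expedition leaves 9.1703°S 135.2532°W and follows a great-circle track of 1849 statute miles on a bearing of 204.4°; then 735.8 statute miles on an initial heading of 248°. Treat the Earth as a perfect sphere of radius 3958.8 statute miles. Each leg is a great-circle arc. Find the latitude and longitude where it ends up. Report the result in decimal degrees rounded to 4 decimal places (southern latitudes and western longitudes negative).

Apply the spherical direct solution leg by leg, carrying full precision between legs.
Leg 1: from (-9.1703°, -135.2532°), δ = 1849/3958.8 = 0.467061 rad, θ = 204.4° → φ = -33.1688°, λ = -148.0922°.
Leg 2: from (-33.1688°, -148.0922°), δ = 735.8/3958.8 = 0.185864 rad, θ = 248° → φ = -36.5576°, λ = -160.4084°.

latitude -36.5576°, longitude -160.4084°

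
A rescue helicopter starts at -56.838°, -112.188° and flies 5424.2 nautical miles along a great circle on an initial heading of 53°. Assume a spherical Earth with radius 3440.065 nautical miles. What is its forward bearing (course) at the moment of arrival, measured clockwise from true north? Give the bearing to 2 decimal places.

final bearing 27.61°

δ = 5424.2/3440.065 = 1.576773 rad (90.3424°).
With φ₁ = -56.838° = -0.992010 rad and θ = 53° = 0.925025 rad:
Applying the spherical law of cosines for sides, sin φ₂ = sin φ₁ cos δ + cos φ₁ sin δ cos θ = 0.334195, so φ₂ = 19.524°.
Then Δλ = atan2(0.436852, 0.273787) = 1.010956 rad, from sin θ sin δ cos φ₁ over cos δ − sin φ₁ sin φ₂.
Hence λ₂ = -112.188° + 57.924° = -54.264°.
The forward bearing on arrival equals the back-azimuth from the destination plus 180°.
Back-azimuth from P₂ (19.52°, -54.26°) to P₁ (-56.84°, -112.19°), with Δλ' = λ₁ − λ₂ = -57.92°: atan2( sin Δλ' cos φ₁ , cos φ₂ sin φ₁ − sin φ₂ cos φ₁ cos Δλ' ) = 207.61°.
Final bearing = (207.61° + 180°) mod 360° = 27.61°.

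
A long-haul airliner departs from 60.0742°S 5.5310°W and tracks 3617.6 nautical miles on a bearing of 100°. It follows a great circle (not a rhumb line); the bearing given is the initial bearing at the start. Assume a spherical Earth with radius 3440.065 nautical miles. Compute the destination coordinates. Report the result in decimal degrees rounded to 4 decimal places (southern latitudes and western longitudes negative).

latitude -30.3470°, longitude 76.6860°

Central angle δ = d/R = 1.051608 rad.
Start latitude φ₁ = -1.048493 rad; initial bearing θ = 1.745329 rad.
sin φ₂ = sin φ₁ cos δ + cos φ₁ sin δ cos θ = (-0.866672)(0.496176) + (0.498878)(0.868222)(-0.173648) = -0.505235
φ₂ = asin(-0.505235) = -0.529654 rad = -30.3470°.
For the longitude increment, Δλ = atan2( sin θ sin δ cos φ₁, cos δ − sin φ₁ sin φ₂ ) = atan2(0.426557, 0.058302) = 82.2170°.
λ₂ = λ₁ + Δλ = 76.6860°.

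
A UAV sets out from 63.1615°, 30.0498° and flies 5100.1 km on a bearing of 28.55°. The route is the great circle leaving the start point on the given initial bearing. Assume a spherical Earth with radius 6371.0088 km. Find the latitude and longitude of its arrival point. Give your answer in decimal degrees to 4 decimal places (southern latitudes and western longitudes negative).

latitude 64.9527°, longitude 155.9335°

The arc subtends δ = 5100.1/6371.0088 = 0.800517 rad at the centre.
With φ₁ = 63.1615° = 1.102376 rad and θ = 28.55° = 0.498292 rad:
sin φ₂ = sin φ₁ cos δ + cos φ₁ sin δ cos θ = (0.892283)(0.696336) + (0.451477)(0.717716)(0.878400) = 0.905959
φ₂ = asin(0.905959) = 1.133639 rad = 64.9527°.
Δλ = atan2( sin θ sin δ cos φ₁ , cos δ − sin φ₁ sin φ₂ ) = atan2(0.154863, -0.112035) = 2.197085 rad = 125.8837°.
λ₂ = 30.0498° + 125.8837° = 155.9335°.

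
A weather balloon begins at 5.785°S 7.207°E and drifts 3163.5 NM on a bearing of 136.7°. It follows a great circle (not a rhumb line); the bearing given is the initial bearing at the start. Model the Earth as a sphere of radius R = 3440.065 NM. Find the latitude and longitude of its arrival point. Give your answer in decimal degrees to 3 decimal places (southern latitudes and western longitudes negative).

Central angle δ = d/R = 0.919605 rad.
Start latitude φ₁ = -0.100967 rad; initial bearing θ = 2.385865 rad.
sin φ₂ = sin φ₁ cos δ + cos φ₁ sin δ cos θ = (-0.100796)(0.606135) + (0.994907)(0.795362)(-0.727773) = -0.636991
φ₂ = asin(-0.636991) = -0.690588 rad = -39.568°.
Then Δλ = atan2(0.542696, 0.541929) = 0.786106 rad, from sin θ sin δ cos φ₁ over cos δ − sin φ₁ sin φ₂.
λ₂ = λ₁ + Δλ = 52.248°.

latitude -39.568°, longitude 52.248°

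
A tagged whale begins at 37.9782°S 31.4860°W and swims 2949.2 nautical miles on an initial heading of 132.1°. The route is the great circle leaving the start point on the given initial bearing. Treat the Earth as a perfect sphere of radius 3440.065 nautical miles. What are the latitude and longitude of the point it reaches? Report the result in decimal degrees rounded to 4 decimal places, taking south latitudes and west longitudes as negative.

latitude -53.3502°, longitude 38.5344°

δ = 2949.2/3440.065 = 0.857309 rad (49.1202°).
Start latitude φ₁ = -0.662845 rad; initial bearing θ = 2.305580 rad.
sin φ₂ = sin φ₁ cos δ + cos φ₁ sin δ cos θ = (-0.615362)(0.654474) + (0.788245)(0.756084)(-0.670427) = -0.802299
φ₂ = asin(-0.802299) = -0.931137 rad = -53.3502°.
Δλ = atan2( sin θ sin δ cos φ₁ , cos δ − sin φ₁ sin φ₂ ) = atan2(0.442203, 0.160770) = 1.222087 rad = 70.0204°.
λ₂ = -31.4860° + 70.0204° = 38.5344°.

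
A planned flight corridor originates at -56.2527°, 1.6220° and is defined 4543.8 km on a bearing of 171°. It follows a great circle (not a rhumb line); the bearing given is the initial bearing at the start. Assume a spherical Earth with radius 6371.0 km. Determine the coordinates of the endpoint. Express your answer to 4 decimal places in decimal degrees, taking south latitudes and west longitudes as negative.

Angular distance δ = d/R = 4543.8 / 6371 = 0.713200 rad.
With φ₁ = -56.2527° = -0.981795 rad and θ = 171° = 2.984513 rad:
sin φ₂ = sin φ₁ cos δ + cos φ₁ sin δ cos θ = (-0.831496)(0.756272) + (0.555531)(0.654258)(-0.987688) = -0.987822
φ₂ = asin(-0.987822) = -1.414576 rad = -81.0492°.
For the longitude increment, Δλ = atan2( sin θ sin δ cos φ₁, cos δ − sin φ₁ sin φ₂ ) = atan2(0.056858, -0.065098) = 138.8656°.
λ₂ = 1.6220° + 138.8656° = 140.4876°.

latitude -81.0492°, longitude 140.4876°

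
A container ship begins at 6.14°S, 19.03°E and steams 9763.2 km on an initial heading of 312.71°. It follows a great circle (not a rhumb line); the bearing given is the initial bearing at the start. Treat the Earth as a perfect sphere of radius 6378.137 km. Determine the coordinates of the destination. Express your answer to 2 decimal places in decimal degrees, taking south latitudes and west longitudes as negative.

Angular distance δ = d/R = 9763.2 / 6378.137 = 1.530729 rad.
With φ₁ = -6.14° = -0.107163 rad and θ = 312.71° = 5.457819 rad:
Destination latitude: φ₂ = arcsin( sin φ₁ cos δ + cos φ₁ sin δ cos θ ) = arcsin(0.669571) = 42.03°.
For the longitude increment, Δλ = atan2( sin θ sin δ cos φ₁, cos δ − sin φ₁ sin φ₂ ) = atan2(-0.729995, 0.111673) = -81.30°.
λ₂ = λ₁ + Δλ = -62.27°.

latitude 42.03°, longitude -62.27°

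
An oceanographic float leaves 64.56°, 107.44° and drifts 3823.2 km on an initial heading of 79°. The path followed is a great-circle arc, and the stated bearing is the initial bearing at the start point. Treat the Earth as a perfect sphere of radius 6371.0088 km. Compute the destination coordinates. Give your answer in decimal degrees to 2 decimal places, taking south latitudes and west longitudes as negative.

Angular distance δ = d/R = 3823.2 / 6371.0088 = 0.600093 rad.
Converting: φ₁ = 1.126785 rad, θ = 1.378810 rad.
Applying the spherical law of cosines for sides, sin φ₂ = sin φ₁ cos δ + cos φ₁ sin δ cos θ = 0.791547, so φ₂ = 52.33°.
Then Δλ = atan2(0.238127, 0.110488) = 1.136373 rad, from sin θ sin δ cos φ₁ over cos δ − sin φ₁ sin φ₂.
λ₂ = 107.44° + 65.11° = 172.55°.

latitude 52.33°, longitude 172.55°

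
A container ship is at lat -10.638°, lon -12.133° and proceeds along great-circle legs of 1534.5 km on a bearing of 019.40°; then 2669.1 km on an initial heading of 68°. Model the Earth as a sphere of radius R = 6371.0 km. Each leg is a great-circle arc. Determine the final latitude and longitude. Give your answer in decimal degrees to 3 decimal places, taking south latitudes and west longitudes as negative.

latitude 10.981°, longitude 15.010°

Apply the spherical direct solution leg by leg, carrying full precision between legs.
Leg 1: from (-10.638°, -12.133°), δ = 1534.5/6371 = 0.240857 rad, θ = 19.4° → φ = 2.399°, λ = -7.585°.
Leg 2: from (2.399°, -7.585°), δ = 2669.1/6371 = 0.418945 rad, θ = 68° → φ = 10.981°, λ = 15.010°.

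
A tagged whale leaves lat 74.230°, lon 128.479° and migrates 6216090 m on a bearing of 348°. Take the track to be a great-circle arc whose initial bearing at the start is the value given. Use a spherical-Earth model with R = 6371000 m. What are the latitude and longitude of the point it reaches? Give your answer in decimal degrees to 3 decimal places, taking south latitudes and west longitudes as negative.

latitude 49.432°, longitude -36.170°

Angular distance δ = d/R = 6216090 / 6371000 = 0.975685 rad.
Start latitude φ₁ = 1.295558 rad; initial bearing θ = 6.073746 rad.
sin φ₂ = sin φ₁ cos δ + cos φ₁ sin δ cos θ = (0.962360)(0.560601) + (0.271776)(0.828086)(0.978148) = 0.759636
φ₂ = asin(0.759636) = 0.862754 rad = 49.432°.
Then Δλ = atan2(-0.046791, -0.170443) = -2.873665 rad, from sin θ sin δ cos φ₁ over cos δ − sin φ₁ sin φ₂.
λ₂ = λ₁ + Δλ = -36.170°.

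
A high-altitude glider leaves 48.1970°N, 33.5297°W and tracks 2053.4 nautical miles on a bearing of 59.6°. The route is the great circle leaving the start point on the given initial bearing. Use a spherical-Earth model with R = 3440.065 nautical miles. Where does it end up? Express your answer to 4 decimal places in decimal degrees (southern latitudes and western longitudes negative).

δ = 2053.4/3440.065 = 0.596907 rad (34.2003°).
With φ₁ = 48.1970° = 0.841196 rad and θ = 59.6° = 1.040216 rad:
Applying the spherical law of cosines for sides, sin φ₂ = sin φ₁ cos δ + cos φ₁ sin δ cos θ = 0.806134, so φ₂ = 53.7199°.
Then Δλ = atan2(0.323159, 0.226152) = 0.960193 rad, from sin θ sin δ cos φ₁ over cos δ − sin φ₁ sin φ₂.
Hence λ₂ = -33.5297° + 55.0150° = 21.4853°.

latitude 53.7199°, longitude 21.4853°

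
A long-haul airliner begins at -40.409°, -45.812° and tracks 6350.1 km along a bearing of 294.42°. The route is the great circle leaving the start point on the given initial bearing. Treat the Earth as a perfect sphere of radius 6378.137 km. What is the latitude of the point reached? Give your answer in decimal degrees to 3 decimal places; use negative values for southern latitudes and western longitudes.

Central angle δ = d/R = 0.995604 rad.
With φ₁ = -40.409° = -0.705270 rad and θ = 294.42° = 5.138598 rad:
sin φ₂ = sin φ₁ cos δ + cos φ₁ sin δ cos θ = (-0.648240)(0.543996) + (0.761436)(0.839088)(0.413422) = -0.088499
φ₂ = asin(-0.088499) = -0.088615 rad = -5.077°.
Then Δλ = atan2(-0.581755, 0.486627) = -0.874203 rad, from sin θ sin δ cos φ₁ over cos δ − sin φ₁ sin φ₂.
Hence λ₂ = -45.812° + -50.088° = -95.900°.

latitude -5.077°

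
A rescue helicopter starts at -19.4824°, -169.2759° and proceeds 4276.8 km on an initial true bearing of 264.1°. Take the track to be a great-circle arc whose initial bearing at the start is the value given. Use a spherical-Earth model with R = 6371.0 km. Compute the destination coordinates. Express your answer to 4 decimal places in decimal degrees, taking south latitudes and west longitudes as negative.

The arc subtends δ = 4276.8/6371 = 0.671292 rad at the centre.
Converting: φ₁ = -0.340032 rad, θ = 4.609415 rad.
Applying the spherical law of cosines for sides, sin φ₂ = sin φ₁ cos δ + cos φ₁ sin δ cos θ = -0.321426, so φ₂ = -18.7492°.
Δλ = atan2( sin θ sin δ cos φ₁ , cos δ − sin φ₁ sin φ₂ ) = atan2(-0.583279, 0.675818) = -0.712034 rad = -40.7965°.
λ₂ = -169.2759° + -40.7965° = -210.0724°, normalized to (−180°, 180°] → 149.9276°.

latitude -18.7492°, longitude 149.9276°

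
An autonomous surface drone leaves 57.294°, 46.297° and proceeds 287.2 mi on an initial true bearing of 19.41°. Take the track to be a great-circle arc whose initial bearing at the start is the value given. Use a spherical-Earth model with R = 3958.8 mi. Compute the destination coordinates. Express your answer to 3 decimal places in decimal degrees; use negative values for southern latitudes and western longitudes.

latitude 61.185°, longitude 49.162°

Central angle δ = d/R = 0.072547 rad.
Start latitude φ₁ = 0.999969 rad; initial bearing θ = 0.338768 rad.
sin φ₂ = sin φ₁ cos δ + cos φ₁ sin δ cos θ = (0.841454)(0.997370) + (0.540328)(0.072484)(0.943165) = 0.876180
φ₂ = asin(0.876180) = 1.067878 rad = 61.185°.
Then Δλ = atan2(0.013016, 0.260104) = 0.049998 rad, from sin θ sin δ cos φ₁ over cos δ − sin φ₁ sin φ₂.
λ₂ = 46.297° + 2.865° = 49.162°.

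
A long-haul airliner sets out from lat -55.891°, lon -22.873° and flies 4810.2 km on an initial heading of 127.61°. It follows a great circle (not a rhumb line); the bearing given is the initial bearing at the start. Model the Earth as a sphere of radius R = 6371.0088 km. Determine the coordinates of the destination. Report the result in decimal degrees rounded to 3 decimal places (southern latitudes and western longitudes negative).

latitude -56.878°, longitude 60.601°

Central angle δ = d/R = 0.755014 rad.
Converting: φ₁ = -0.975482 rad, θ = 2.227215 rad.
Applying the spherical law of cosines for sides, sin φ₂ = sin φ₁ cos δ + cos φ₁ sin δ cos θ = -0.837509, so φ₂ = -56.878°.
Then Δλ = atan2(0.304432, 0.034828) = 1.456889 rad, from sin θ sin δ cos φ₁ over cos δ − sin φ₁ sin φ₂.
λ₂ = λ₁ + Δλ = 60.601°.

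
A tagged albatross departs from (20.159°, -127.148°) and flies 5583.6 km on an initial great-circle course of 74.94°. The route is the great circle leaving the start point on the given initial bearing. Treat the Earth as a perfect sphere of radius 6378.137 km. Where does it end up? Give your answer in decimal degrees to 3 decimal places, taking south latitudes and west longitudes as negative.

latitude 24.084°, longitude -72.842°

Angular distance δ = d/R = 5583.6 / 6378.137 = 0.875428 rad.
Converting: φ₁ = 0.351841 rad, θ = 1.307950 rad.
Destination latitude: φ₂ = arcsin( sin φ₁ cos δ + cos φ₁ sin δ cos θ ) = arcsin(0.408072) = 24.084°.
For the longitude increment, Δλ = atan2( sin θ sin δ cos φ₁, cos δ − sin φ₁ sin φ₂ ) = atan2(0.696025, 0.500036) = 54.306°.
λ₂ = λ₁ + Δλ = -72.842°.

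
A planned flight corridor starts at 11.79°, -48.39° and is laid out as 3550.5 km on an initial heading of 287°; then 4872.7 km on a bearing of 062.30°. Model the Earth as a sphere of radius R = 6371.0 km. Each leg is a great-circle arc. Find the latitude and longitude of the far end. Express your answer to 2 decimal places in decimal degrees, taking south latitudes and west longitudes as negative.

latitude 32.60°, longitude -34.03°

Apply the spherical direct solution leg by leg, carrying full precision between legs.
Leg 1: from (11.79°, -48.39°), δ = 3550.5/6371 = 0.557291 rad, θ = 287° → φ = 18.95°, λ = -80.72°.
Leg 2: from (18.95°, -80.72°), δ = 4872.7/6371 = 0.764825 rad, θ = 62.3° → φ = 32.60°, λ = -34.03°.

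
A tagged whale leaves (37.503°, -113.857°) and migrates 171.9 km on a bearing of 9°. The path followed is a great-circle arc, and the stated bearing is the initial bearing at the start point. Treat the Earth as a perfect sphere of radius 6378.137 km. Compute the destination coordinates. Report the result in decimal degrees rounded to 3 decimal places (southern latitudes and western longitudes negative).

Angular distance δ = d/R = 171.9 / 6378.137 = 0.026951 rad.
With φ₁ = 37.503° = 0.654551 rad and θ = 9° = 0.157080 rad:
Destination latitude: φ₂ = arcsin( sin φ₁ cos δ + cos φ₁ sin δ cos θ ) = arcsin(0.629697) = 39.028°.
Δλ = atan2( sin θ sin δ cos φ₁ , cos δ − sin φ₁ sin φ₂ ) = atan2(0.003344, 0.616275) = 0.005427 rad = 0.311°.
λ₂ = -113.857° + 0.311° = -113.546°.

latitude 39.028°, longitude -113.546°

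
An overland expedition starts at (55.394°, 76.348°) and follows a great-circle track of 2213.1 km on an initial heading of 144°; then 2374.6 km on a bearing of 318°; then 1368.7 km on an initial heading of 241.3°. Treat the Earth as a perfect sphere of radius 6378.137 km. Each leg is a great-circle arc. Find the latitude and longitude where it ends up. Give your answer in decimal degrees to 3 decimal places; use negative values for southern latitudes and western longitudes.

latitude 44.991°, longitude 52.470°

Apply the spherical direct solution leg by leg, carrying full precision between legs.
Leg 1: from (55.394°, 76.348°), δ = 2213.1/6378.137 = 0.346982 rad, θ = 144° → φ = 38.154°, λ = 91.074°.
Leg 2: from (38.154°, 91.074°), δ = 2374.6/6378.137 = 0.372303 rad, θ = 318° → φ = 52.002°, λ = 67.785°.
Leg 3: from (52.002°, 67.785°), δ = 1368.7/6378.137 = 0.214592 rad, θ = 241.3° → φ = 44.991°, λ = 52.470°.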